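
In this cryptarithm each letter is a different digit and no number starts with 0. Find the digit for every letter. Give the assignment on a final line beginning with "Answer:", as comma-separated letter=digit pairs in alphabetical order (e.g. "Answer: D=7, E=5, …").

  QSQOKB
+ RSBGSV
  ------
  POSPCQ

Step 1. [col 1: B + V ≡ Q (mod 10)] several values work for Q in column 1 (B + V ≡ Q (mod 10), carry-in 0); try Q=3. So Q=3.
Step 2. [col 1: B + V ≡ Q (mod 10)] V=6 is one option consistent with column 1 (B + V ≡ Q (mod 10), carry-in 0) — take it. So V=6.
Step 3. [col 1: B + V ≡ Q (mod 10)] in column 1 we have B+V≡Q with carry-in 0; given V=6, Q=3 and digits 3,6 already taken and all letters distinct, that pins B to 7 ⇒ B=7.
Step 4. [col 2: K + S ≡ C (mod 10)] K=8 is one option consistent with column 2 (K + S ≡ C (mod 10), carry-in 1) — take it. So K=8.
Step 5. [col 2: K + S ≡ C (mod 10)] several values work for S in column 2 (K + S ≡ C (mod 10), carry-in 1); try S=0. So S=0.
Step 6. [col 2: K + S ≡ C (mod 10)] column 2 reads K+S+carry(1)=C with K=8, S=0; with digits 0,3,6,7,8 already taken and all letters distinct, the only value for C is 9 ⇒ C=9.
Step 7. [col 3: O + G ≡ P (mod 10)] column 3: given nothing yet, carry-in 0, and digits 0,3,6,7,8,9 already taken and all letters distinct, O+G≡P (mod 10) forces P=5 ⇒ P=5.
Step 8. [col 3: O + G ≡ P (mod 10)] column 3 (O + G ≡ P (mod 10), carry-in 0) doesn't pin G yet; pick G=4 and continue, so G=4.
Step 9. [col 3: O + G ≡ P (mod 10)] column 3 reads O+G+carry(0)=P with G=4, P=5; with digits 0,3,4,5,6,7,8,9 already taken and all letters distinct, the only value for O is 1, so O=1.
Step 10. [col 6: Q + R ≡ P (mod 10)] column 6 reads Q+R+carry(0)=P with Q=3, P=5; with digits 0,1,3,4,5,6,7,8,9 already taken and all letters distinct, the only value for R is 2. So R=2.

Answer: B=7, C=9, G=4, K=8, O=1, P=5, Q=3, R=2, S=0, V=6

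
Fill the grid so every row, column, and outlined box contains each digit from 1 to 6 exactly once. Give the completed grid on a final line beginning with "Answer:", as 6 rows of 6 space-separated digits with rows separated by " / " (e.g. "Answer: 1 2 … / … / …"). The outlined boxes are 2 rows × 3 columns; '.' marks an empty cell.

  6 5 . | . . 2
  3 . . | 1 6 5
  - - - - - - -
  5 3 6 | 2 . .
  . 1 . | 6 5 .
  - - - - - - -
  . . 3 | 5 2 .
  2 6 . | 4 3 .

Step 1. [r6c6∈{1}] r6c6 has the single candidate 1. So r6c6=1.
Step 2. [r4c1∈{4}] r4c1 is down to just 4. So r4c1=4.
Step 3. [r1c5∈{4}] r1c5's peers cover all but 4, so r1c5=4.
Step 4. [r2c2∈{2,4}] col 2 places 2 nowhere but r2c2 ⇒ r2c2=2.
Step 5. [r6c3∈{5}] nothing but 5 survives at r6c3 ⇒ r6c3=5.
Step 6. [r1c4∈{3}] r1c4 has the single candidate 3. So r1c4=3.
Step 7. [r5c6∈{6}] r5c6 is down to just 6. So r5c6=6.
Step 8. [r5c2∈{4}] r5c2 is down to just 4 ⇒ r5c2=4.
Step 9. [r1c3∈{1}] r1c3's peers cover all but 1 ⇒ r1c3=1.
Step 10. [r2c3∈{4}] nothing but 4 survives at r2c3, so r2c3=4.
Step 11. [r4c3∈{2}] only 2 remains possible at r4c3. So r4c3=2.
Step 12. [r4c6∈{3}] r4c6 is down to just 3. So r4c6=3.
Step 13. [r3c6∈{4}] nothing but 4 survives at r3c6, so r3c6=4.
Step 14. [r3c5∈{1}] r3c5 is down to just 1 ⇒ r3c5=1.
Step 15. [r5c1∈{1}] r5c1's peers cover all but 1, so r5c1=1.

Answer: 6 5 1 3 4 2 / 3 2 4 1 6 5 / 5 3 6 2 1 4 / 4 1 2 6 5 3 / 1 4 3 5 2 6 / 2 6 5 4 3 1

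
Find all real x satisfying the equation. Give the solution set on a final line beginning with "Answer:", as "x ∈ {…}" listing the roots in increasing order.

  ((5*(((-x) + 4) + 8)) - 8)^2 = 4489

Step 1. [((5*(((-x) + 4) + 8)) - 8)^2 = 4489] √ both sides: 4489 ≥ 0 gives two branches. So sqrt: (5*(((-x) + 4) + 8)) - 8 = 67 or -67.
Step 2. [(5*(((-x) + 4) + 8)) - 8 = 67 or -67] the outer -8 inverts by adding 8, so sub: 5*(((-x) + 4) + 8) = 75 or -59.
Step 3. [5*(((-x) + 4) + 8) = 75 or -59] 5·(inner) — divide through by 5 ⇒ div: ((-x) + 4) + 8 = 15 or -59/5.
Step 4. [((-x) + 4) + 8 = 15 or -59/5] the outer +8 inverts by subtracting 8 ⇒ sub: (-x) + 4 = 7 or -99/5.
Step 5. [(-x) + 4 = 7 or -99/5] subtract 4: x sits inside (… + 4) ⇒ sub: -x = 3 or -119/5.
Step 6. [-x = 3 or -119/5] leading − — multiply by −1. So neg: x = -3 or 119/5.

Answer: x ∈ {-3, 119/5}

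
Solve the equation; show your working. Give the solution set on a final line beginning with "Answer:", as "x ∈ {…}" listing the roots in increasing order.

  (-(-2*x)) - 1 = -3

Step 1. [(-(-2*x)) - 1 = -3] 1 comes off first (add 1), so sub: -(-2*x) = -2.
Step 2. [-(-2*x) = -2] leading − — multiply by −1 ⇒ neg: -2*x = 2.
Step 3. [-2*x = 2] -2·(inner) — divide through by -2. So div: x = -1.

Answer: x ∈ {-1}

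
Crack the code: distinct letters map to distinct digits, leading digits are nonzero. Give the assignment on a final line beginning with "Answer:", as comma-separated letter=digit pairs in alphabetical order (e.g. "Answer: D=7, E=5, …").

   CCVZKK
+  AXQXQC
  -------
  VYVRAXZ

Step 1. [col 1: K + C ≡ Z (mod 10)] several values work for C in column 1 (K + C ≡ Z (mod 10), carry-in 0); try C=2, so C=2.
Step 2. [V] the sum has 7 digits but both addends have 6; that extra leading digit V is the final carry, namely 1. So V=1.
Step 3. [col 1: K + C ≡ Z (mod 10)] several values work for K in column 1 (K + C ≡ Z (mod 10), carry-in 0); try K=6. So K=6.
Step 4. [col 1: K + C ≡ Z (mod 10)] in column 1 we have K+C≡Z with carry-in 0; given K=6, C=2 and digits 1,2,6 already taken and all letters distinct, that pins Z to 8. So Z=8.
Step 5. [col 2: K + Q ≡ X (mod 10)] Q=3 is one option consistent with column 2 (K + Q ≡ X (mod 10), carry-in 0) — take it ⇒ Q=3.
Step 6. [col 2: K + Q ≡ X (mod 10)] column 2 reads K+Q+carry(0)=X with K=6, Q=3; with digits 1,2,3,6,8 already taken and all letters distinct, the only value for X is 9 ⇒ X=9.
Step 7. [col 3: Z + X ≡ A (mod 10)] from column 3 (Z=8, X=9, carry-in 0, digits 1,2,3,6,8,9 already taken and all letters distinct): A must equal 7. So A=7.
Step 8. [col 4: V + Q ≡ R (mod 10)] column 4: given V=1, Q=3, carry-in 1, and digits 1,2,3,6,7,8,9 already taken and all letters distinct, V+Q≡R (mod 10) forces R=5, so R=5.
Step 9. [col 6: C + A ≡ Y (mod 10)] in column 6 we have C+A≡Y with carry-in 1; given C=2, A=7 and digits 1,2,3,5,6,7,8,9 already taken and all letters distinct, that pins Y to 0, so Y=0.

Answer: A=7, C=2, K=6, Q=3, R=5, V=1, X=9, Y=0, Z=8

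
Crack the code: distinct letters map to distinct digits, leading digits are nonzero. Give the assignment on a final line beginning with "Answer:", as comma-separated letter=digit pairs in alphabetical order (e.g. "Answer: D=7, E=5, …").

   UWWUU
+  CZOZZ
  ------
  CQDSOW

Step 1. [col 1: U + Z ≡ W (mod 10)] several values work for W in column 1 (U + Z ≡ W (mod 10), carry-in 0); try W=5. So W=5.
Step 2. [col 1: U + Z ≡ W (mod 10)] no forcing yet in column 1 (carry-in 0); Z=7 is free and consistent — try it ⇒ Z=7.
Step 3. [col 1: U + Z ≡ W (mod 10)] column 1: given Z=7, W=5, carry-in 0, and digits 5,7 already taken and all letters distinct, U+Z≡W (mod 10) forces U=8, so U=8.
Step 4. [col 2: U + Z ≡ O (mod 10)] column 2 reads U+Z+carry(1)=O with U=8, Z=7; with digits 5,7,8 already taken and all letters distinct, the only value for O is 6, so O=6.
Step 5. [C] C is the leading digit of a 6-digit sum of two 5-digit numbers; the final carry is exactly 1. So C=1.
Step 6. [col 3: W + O ≡ S (mod 10)] in column 3 we have W+O≡S with carry-in 1; given W=5, O=6 and digits 1,5,6,7,8 already taken and all letters distinct, that pins S to 2 ⇒ S=2.
Step 7. [col 4: W + Z ≡ D (mod 10)] in column 4 we have W+Z≡D with carry-in 1; given W=5, Z=7 and digits 1,2,5,6,7,8 already taken and all letters distinct, that pins D to 3, so D=3.
Step 8. [col 5: U + C ≡ Q (mod 10)] from column 5 (U=8, C=1, carry-in 1, digits 1,2,3,5,6,7,8 already taken and all letters distinct): Q must equal 0 ⇒ Q=0.

Answer: C=1, D=3, O=6, Q=0, S=2, U=8, W=5, Z=7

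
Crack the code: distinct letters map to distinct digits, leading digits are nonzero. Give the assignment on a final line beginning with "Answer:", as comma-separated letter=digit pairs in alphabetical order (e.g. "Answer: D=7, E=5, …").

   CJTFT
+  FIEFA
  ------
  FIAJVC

Step 1. [col 1: T + A ≡ C (mod 10)] no forcing yet in column 1 (carry-in 0); A=4 is free and consistent — try it, so A=4.
Step 2. [col 1: T + A ≡ C (mod 10)] T=5 is one option consistent with column 1 (T + A ≡ C (mod 10), carry-in 0) — take it ⇒ T=5.
Step 3. [F] F is the leading digit of a 6-digit sum of two 5-digit numbers; the final carry is exactly 1. So F=1.
Step 4. [col 1: T + A ≡ C (mod 10)] column 1 reads T+A+carry(0)=C with T=5, A=4; with digits 1,4,5 already taken and all letters distinct, the only value for C is 9, so C=9.
Step 5. [col 2: F + F ≡ V (mod 10)] from column 2 (F=1, carry-in 0, digits 1,4,5,9 already taken and all letters distinct): V must equal 2, so V=2.
Step 6. [col 3: T + E ≡ J (mod 10)] several values work for E in column 3 (T + E ≡ J (mod 10), carry-in 0); try E=8 ⇒ E=8.
Step 7. [col 3: T + E ≡ J (mod 10)] column 3 reads T+E+carry(0)=J with T=5, E=8; with digits 1,2,4,5,8,9 already taken and all letters distinct, the only value for J is 3. So J=3.
Step 8. [col 4: J + I ≡ A (mod 10)] from column 4 (J=3, A=4, carry-in 1, digits 1,2,3,4,5,8,9 already taken and all letters distinct): I must equal 0. So I=0.

Answer: A=4, C=9, E=8, F=1, I=0, J=3, T=5, V=2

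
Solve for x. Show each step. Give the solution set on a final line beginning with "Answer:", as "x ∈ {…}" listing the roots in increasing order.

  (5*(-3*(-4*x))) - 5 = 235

Step 1. [(5*(-3*(-4*x))) - 5 = 235] the outer -5 inverts by adding 5 ⇒ sub: 5*(-3*(-4*x)) = 240.
Step 2. [5*(-3*(-4*x)) = 240] LHS = 5·(…); ÷5 both sides. So div: -3*(-4*x) = 48.
Step 3. [-3*(-4*x) = 48] -3 out front; divide by -3 ⇒ div: -4*x = -16.
Step 4. [-4*x = -16] -4·(inner) — divide through by -4. So div: x = 4.

Answer: x ∈ {4}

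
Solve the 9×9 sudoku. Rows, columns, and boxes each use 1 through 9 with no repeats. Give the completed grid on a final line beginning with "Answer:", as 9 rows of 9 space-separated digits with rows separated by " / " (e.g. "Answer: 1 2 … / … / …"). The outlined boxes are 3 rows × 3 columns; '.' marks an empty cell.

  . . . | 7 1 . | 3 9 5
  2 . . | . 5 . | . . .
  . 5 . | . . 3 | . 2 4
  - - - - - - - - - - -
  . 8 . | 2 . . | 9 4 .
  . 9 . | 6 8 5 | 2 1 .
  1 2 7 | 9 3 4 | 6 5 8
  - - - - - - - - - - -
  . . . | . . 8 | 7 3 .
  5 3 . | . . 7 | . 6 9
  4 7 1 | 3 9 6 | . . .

Step 1. [r2c3∈{3,4,6,8,9}] in row 2, 3 fits only at r2c3, so r2c3=3.
Step 2. [r7c2∈{6}] r7c2 is down to just 6. So r7c2=6.
Step 3. [r8c3∈{2,8}] 8 has one home in box 7: r8c3. So r8c3=8.
Step 4. [r2c4∈{4,8}] across box 2, 4 lands solely at r2c4, so r2c4=4.
Step 5. [r3c7∈{1,8}] 1 has one home in row 3: r3c7 ⇒ r3c7=1.
Step 6. [r7c3∈{2,9}] col 3 places 2 nowhere but r7c3, so r7c3=2.
Step 7. [r3c1∈{6,7,8,9}] in row 3, 7 fits only at r3c1. So r3c1=7.
Step 8. [r5c9∈{3,7}] across row 5, 7 lands solely at r5c9, so r5c9=7.
Step 9. [r9c8∈{8}] nothing but 8 survives at r9c8. So r9c8=8.
Step 10. [r8c7∈{4}] r8c7 is down to just 4, so r8c7=4.
Step 11. [r1c1∈{6,8}] in row 1, 8 fits only at r1c1, so r1c1=8.
Step 12. [r1c3∈{4,6}] across row 1, 6 lands solely at r1c3, so r1c3=6.
Step 13. [r7c9∈{1}] only 1 remains possible at r7c9. So r7c9=1.
Step 14. [r4c9∈{3}] only 3 remains possible at r4c9 ⇒ r4c9=3.
Step 15. [r7c1∈{9}] r7c1 has the single candidate 9 ⇒ r7c1=9.
Step 16. [r2c6∈{9}] r2c6's peers cover all but 9. So r2c6=9.
Step 17. [r4c1∈{6}] r4c1's peers cover all but 6, so r4c1=6.
Step 18. [r3c3∈{9}] r3c3's peers cover all but 9 ⇒ r3c3=9.
Step 19. [r3c5∈{6}] only 6 remains possible at r3c5. So r3c5=6.
Step 20. [r2c2∈{1}] only 1 remains possible at r2c2 ⇒ r2c2=1.
Step 21. [r2c8∈{7}] r2c8 has the single candidate 7. So r2c8=7.
Step 22. [r4c3∈{5}] only 5 remains possible at r4c3. So r4c3=5.
Step 23. [r5c1∈{3}] r5c1 is down to just 3. So r5c1=3.
Step 24. [r5c3∈{4}] only 4 remains possible at r5c3 ⇒ r5c3=4.
Step 25. [r3c4∈{8}] nothing but 8 survives at r3c4 ⇒ r3c4=8.
Step 26. [r4c6∈{1}] nothing but 1 survives at r4c6 ⇒ r4c6=1.
Step 27. [r9c7∈{5}] r9c7 is down to just 5, so r9c7=5.
Step 28. [r2c7∈{8}] only 8 remains possible at r2c7 ⇒ r2c7=8.
Step 29. [r1c2∈{4}] r1c2's peers cover all but 4. So r1c2=4.
Step 30. [r7c5∈{4}] r7c5's peers cover all but 4, so r7c5=4.
Step 31. [r9c9∈{2}] r9c9 has the single candidate 2 ⇒ r9c9=2.
Step 32. [r8c5∈{2}] r8c5 is down to just 2 ⇒ r8c5=2.
Step 33. [r7c4∈{5}] r7c4 has the single candidate 5. So r7c4=5.
Step 34. [r8c4∈{1}] only 1 remains possible at r8c4. So r8c4=1.
Step 35. [r2c9∈{6}] r2c9 has the single candidate 6, so r2c9=6.
Step 36. [r4c5∈{7}] nothing but 7 survives at r4c5 ⇒ r4c5=7.
Step 37. [r1c6∈{2}] only 2 remains possible at r1c6 ⇒ r1c6=2.

Answer: 8 4 6 7 1 2 3 9 5 / 2 1 3 4 5 9 8 7 6 / 7 5 9 8 6 3 1 2 4 / 6 8 5 2 7 1 9 4 3 / 3 9 4 6 8 5 2 1 7 / 1 2 7 9 3 4 6 5 8 / 9 6 2 5 4 8 7 3 1 / 5 3 8 1 2 7 4 6 9 / 4 7 1 3 9 6 5 8 2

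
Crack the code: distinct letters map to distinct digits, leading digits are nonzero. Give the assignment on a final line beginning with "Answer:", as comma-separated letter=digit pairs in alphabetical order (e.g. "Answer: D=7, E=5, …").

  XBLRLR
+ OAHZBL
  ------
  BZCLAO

Step 1. [col 1: R + L ≡ O (mod 10)] no forcing yet in column 1 (carry-in 0); L=8 is free and consistent — try it, so L=8.
Step 2. [col 1: R + L ≡ O (mod 10)] column 1 (R + L ≡ O (mod 10), carry-in 0) doesn't pin O yet; pick O=1 and continue ⇒ O=1.
Step 3. [col 1: R + L ≡ O (mod 10)] in column 1 we have R+L≡O with carry-in 0; given L=8, O=1 and digits 1,8 already taken and all letters distinct, that pins R to 3 ⇒ R=3.
Step 4. [col 2: L + B ≡ A (mod 10)] column 2 (L + B ≡ A (mod 10), carry-in 1) doesn't pin B yet; pick B=7 and continue ⇒ B=7.
Step 5. [col 2: L + B ≡ A (mod 10)] from column 2 (L=8, B=7, carry-in 1, digits 1,3,7,8 already taken and all letters distinct): A must equal 6 ⇒ A=6.
Step 6. [col 3: R + Z ≡ L (mod 10)] column 3: given R=3, L=8, carry-in 1, and digits 1,3,6,7,8 already taken and all letters distinct, R+Z≡L (mod 10) forces Z=4 ⇒ Z=4.
Step 7. [col 4: L + H ≡ C (mod 10)] in column 4 we have L+H≡C with carry-in 0; given L=8 and digits 1,3,4,6,7,8 already taken and all letters distinct, that pins H to 2. So H=2.
Step 8. [col 4: L + H ≡ C (mod 10)] column 4: given L=8, H=2, carry-in 0, and digits 1,2,3,4,6,7,8 already taken and all letters distinct, L+H≡C (mod 10) forces C=0. So C=0.
Step 9. [col 6: X + O ≡ B (mod 10)] column 6 reads X+O+carry(1)=B with O=1, B=7; with digits 0,1,2,3,4,6,7,8 already taken and all letters distinct, the only value for X is 5. So X=5.

Answer: A=6, B=7, C=0, H=2, L=8, O=1, R=3, X=5, Z=4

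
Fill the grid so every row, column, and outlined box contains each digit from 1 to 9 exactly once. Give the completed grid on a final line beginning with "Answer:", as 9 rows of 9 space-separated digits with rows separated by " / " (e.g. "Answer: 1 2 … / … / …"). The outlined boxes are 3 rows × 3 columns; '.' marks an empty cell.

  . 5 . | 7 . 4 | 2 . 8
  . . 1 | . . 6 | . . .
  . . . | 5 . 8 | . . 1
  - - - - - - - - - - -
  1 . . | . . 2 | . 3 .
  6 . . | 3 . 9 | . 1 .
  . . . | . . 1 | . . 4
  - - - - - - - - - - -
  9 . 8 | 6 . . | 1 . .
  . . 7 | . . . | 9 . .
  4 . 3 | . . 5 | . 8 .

Step 1. [r7c2∈{2}] r7c2 is down to just 2 ⇒ r7c2=2.
Step 2. [r6c4∈{8}] only 8 remains possible at r6c4 ⇒ r6c4=8.
Step 3. [r1c1∈{3}] r1c1's peers cover all but 3. So r1c1=3.
Step 4. [r4c4∈{4}] r4c4's peers cover all but 4. So r4c4=4.
Step 5. [r7c6∈{3,7}] across col 6, 7 lands solely at r7c6 ⇒ r7c6=7.
Step 6. [r8c5∈{1,2,3,4,8}] row 8 places 8 nowhere but r8c5 ⇒ r8c5=8.
Step 7. [r8c8∈{2,4,5,6}] r8c8 is the only open cell in row 8 admitting 4, so r8c8=4.
Step 8. [r6c8∈{2,5,6,7,9}] 2 has one home in col 8: r6c8, so r6c8=2.
Step 9. [r4c9∈{5,6,7,9}] 9 has one home in box 6: r4c9 ⇒ r4c9=9.
Step 10. [r4c3∈{5}] r4c3 is down to just 5 ⇒ r4c3=5.
Step 11. [r6c1∈{7}] r6c1 has the single candidate 7, so r6c1=7.
Step 12. [r6c3∈{9}] only 9 remains possible at r6c3, so r6c3=9.
Step 13. [r4c2∈{8}] r4c2 is down to just 8, so r4c2=8.
Step 14. [r1c3∈{6}] r1c3's peers cover all but 6 ⇒ r1c3=6.
Step 15. [r5c2∈{4}] r5c2 has the single candidate 4, so r5c2=4.
Step 16. [r2c7∈{3,4,5,7}] in row 2, 4 fits only at r2c7. So r2c7=4.
Step 17. [r3c7∈{3,6,7}] across col 7, 3 lands solely at r3c7. So r3c7=3.
Step 18. [r7c8∈{5}] r7c8 has the single candidate 5, so r7c8=5.
Step 19. [r3c1∈{2}] r3c1 is down to just 2 ⇒ r3c1=2.
Step 20. [r3c5∈{9}] only 9 remains possible at r3c5, so r3c5=9.
Step 21. [r2c4∈{2}] r2c4 has the single candidate 2 ⇒ r2c4=2.
Step 22. [r8c4∈{1}] nothing but 1 survives at r8c4. So r8c4=1.
Step 23. [r8c9∈{2,3,6}] across row 8, 2 lands solely at r8c9 ⇒ r8c9=2.
Step 24. [r9c9∈{6,7}] r9c9 is the only open cell in col 9 admitting 6. So r9c9=6.
Step 25. [r5c7∈{5,7,8}] across row 5, 8 lands solely at r5c7 ⇒ r5c7=8.
Step 26. [r6c7∈{5,6}] r6c7 is the only open cell in col 7 admitting 5 ⇒ r6c7=5.
Step 27. [r5c9∈{7}] nothing but 7 survives at r5c9 ⇒ r5c9=7.
Step 28. [r2c2∈{7,9}] across col 2, 9 lands solely at r2c2 ⇒ r2c2=9.
Step 29. [r4c7∈{6}] r4c7's peers cover all but 6, so r4c7=6.
Step 30. [r2c5∈{3}] only 3 remains possible at r2c5. So r2c5=3.
Step 31. [r2c8∈{7}] r2c8 is down to just 7, so r2c8=7.
Step 32. [r8c2∈{6}] r8c2 has the single candidate 6, so r8c2=6.
Step 33. [r2c1∈{8}] only 8 remains possible at r2c1, so r2c1=8.
Step 34. [r6c2∈{3}] nothing but 3 survives at r6c2, so r6c2=3.
Step 35. [r1c8∈{9}] nothing but 9 survives at r1c8. So r1c8=9.
Step 36. [r9c7∈{7}] only 7 remains possible at r9c7, so r9c7=7.
Step 37. [r7c5∈{4}] only 4 remains possible at r7c5. So r7c5=4.
Step 38. [r9c4∈{9}] only 9 remains possible at r9c4, so r9c4=9.
Step 39. [r8c6∈{3}] nothing but 3 survives at r8c6, so r8c6=3.
Step 40. [r3c3∈{4}] r3c3 has the single candidate 4, so r3c3=4.
Step 41. [r5c3∈{2}] nothing but 2 survives at r5c3. So r5c3=2.
Step 42. [r1c5∈{1}] r1c5's peers cover all but 1 ⇒ r1c5=1.
Step 43. [r9c5∈{2}] r9c5 has the single candidate 2. So r9c5=2.
Step 44. [r3c2∈{7}] nothing but 7 survives at r3c2 ⇒ r3c2=7.
Step 45. [r8c1∈{5}] only 5 remains possible at r8c1 ⇒ r8c1=5.
Step 46. [r6c5∈{6}] only 6 remains possible at r6c5, so r6c5=6.
Step 47. [r9c2∈{1}] only 1 remains possible at r9c2. So r9c2=1.
Step 48. [r2c9∈{5}] r2c9 is down to just 5. So r2c9=5.
Step 49. [r3c8∈{6}] r3c8's peers cover all but 6, so r3c8=6.
Step 50. [r4c5∈{7}] r4c5 has the single candidate 7, so r4c5=7.
Step 51. [r7c9∈{3}] r7c9 is down to just 3 ⇒ r7c9=3.
Step 52. [r5c5∈{5}] nothing but 5 survives at r5c5. So r5c5=5.

Answer: 3 5 6 7 1 4 2 9 8 / 8 9 1 2 3 6 4 7 5 / 2 7 4 5 9 8 3 6 1 / 1 8 5 4 7 2 6 3 9 / 6 4 2 3 5 9 8 1 7 / 7 3 9 8 6 1 5 2 4 / 9 2 8 6 4 7 1 5 3 / 5 6 7 1 8 3 9 4 2 / 4 1 3 9 2 5 7 8 6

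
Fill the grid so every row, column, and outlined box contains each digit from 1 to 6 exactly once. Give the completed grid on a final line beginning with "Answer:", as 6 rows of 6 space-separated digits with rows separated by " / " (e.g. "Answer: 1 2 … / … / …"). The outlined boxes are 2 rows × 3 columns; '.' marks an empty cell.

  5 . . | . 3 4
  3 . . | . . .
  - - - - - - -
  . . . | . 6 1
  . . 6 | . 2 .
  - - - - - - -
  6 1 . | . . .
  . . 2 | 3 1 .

Step 1. [r6c1∈{4}] r6c1 is down to just 4 ⇒ r6c1=4.
Step 2. [r6c2∈{5}] r6c2 is down to just 5. So r6c2=5.
Step 3. [r2c5∈{5}] only 5 remains possible at r2c5, so r2c5=5.
Step 4. [r3c3∈{3,4,5}] across col 3, 5 lands solely at r3c3, so r3c3=5.
Step 5. [r3c2∈{2,3,4}] across row 3, 3 lands solely at r3c2 ⇒ r3c2=3.
Step 6. [r2c3∈{1,4}] across col 3, 4 lands solely at r2c3. So r2c3=4.
Step 7. [r2c4∈{1,2,6}] r2c4 is the only open cell in row 2 admitting 1. So r2c4=1.
Step 8. [r1c4∈{2,6}] col 4 places 6 nowhere but r1c4, so r1c4=6.
Step 9. [r5c4∈{2,4,5}] 2 has one home in col 4: r5c4. So r5c4=2.
Step 10. [r4c4∈{4,5}] across col 4, 5 lands solely at r4c4, so r4c4=5.
Step 11. [r2c2∈{2,6}] r2c2 is the only open cell in row 2 admitting 6, so r2c2=6.
Step 12. [r4c2∈{4}] r4c2's peers cover all but 4, so r4c2=4.
Step 13. [r4c6∈{3}] only 3 remains possible at r4c6. So r4c6=3.
Step 14. [r5c5∈{4}] r5c5 has the single candidate 4, so r5c5=4.
Step 15. [r3c4∈{4}] nothing but 4 survives at r3c4. So r3c4=4.
Step 16. [r6c6∈{6}] r6c6's peers cover all but 6. So r6c6=6.
Step 17. [r1c3∈{1}] r1c3 has the single candidate 1. So r1c3=1.
Step 18. [r5c3∈{3}] r5c3 has the single candidate 3. So r5c3=3.
Step 19. [r3c1∈{2}] r3c1 is down to just 2. So r3c1=2.
Step 20. [r1c2∈{2}] r1c2 has the single candidate 2. So r1c2=2.
Step 21. [r5c6∈{5}] r5c6 is down to just 5 ⇒ r5c6=5.
Step 22. [r4c1∈{1}] r4c1 is down to just 1, so r4c1=1.
Step 23. [r2c6∈{2}] only 2 remains possible at r2c6. So r2c6=2.

Answer: 5 2 1 6 3 4 / 3 6 4 1 5 2 / 2 3 5 4 6 1 / 1 4 6 5 2 3 / 6 1 3 2 4 5 / 4 5 2 3 1 6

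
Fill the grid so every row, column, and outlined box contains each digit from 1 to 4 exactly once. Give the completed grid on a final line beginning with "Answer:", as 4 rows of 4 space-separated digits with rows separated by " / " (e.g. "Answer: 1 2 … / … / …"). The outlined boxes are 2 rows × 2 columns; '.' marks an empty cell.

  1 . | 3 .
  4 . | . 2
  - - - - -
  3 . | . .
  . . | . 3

Step 1. [r3c4∈{1,4}] col 4 places 1 nowhere but r3c4, so r3c4=1.
Step 2. [r4c1∈{2}] nothing but 2 survives at r4c1 ⇒ r4c1=2.
Step 3. [r3c2∈{4}] only 4 remains possible at r3c2. So r3c2=4.
Step 4. [r4c2∈{1}] nothing but 1 survives at r4c2 ⇒ r4c2=1.
Step 5. [r2c3∈{1}] r2c3's peers cover all but 1 ⇒ r2c3=1.
Step 6. [r1c4∈{4}] r1c4's peers cover all but 4. So r1c4=4.
Step 7. [r2c2∈{3}] nothing but 3 survives at r2c2 ⇒ r2c2=3.
Step 8. [r1c2∈{2}] nothing but 2 survives at r1c2 ⇒ r1c2=2.
Step 9. [r4c3∈{4}] only 4 remains possible at r4c3 ⇒ r4c3=4.
Step 10. [r3c3∈{2}] only 2 remains possible at r3c3. So r3c3=2.

Answer: 1 2 3 4 / 4 3 1 2 / 3 4 2 1 / 2 1 4 3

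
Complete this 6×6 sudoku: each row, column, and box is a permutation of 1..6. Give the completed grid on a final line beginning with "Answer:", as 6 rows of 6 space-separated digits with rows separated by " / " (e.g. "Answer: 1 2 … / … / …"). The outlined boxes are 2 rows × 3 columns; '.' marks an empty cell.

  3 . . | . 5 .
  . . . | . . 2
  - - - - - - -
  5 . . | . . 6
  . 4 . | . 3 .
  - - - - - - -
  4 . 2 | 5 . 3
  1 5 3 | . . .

Step 1. [r2c1∈{6}] r2c1 has the single candidate 6 ⇒ r2c1=6.
Step 2. [r2c2∈{1}] r2c2's peers cover all but 1, so r2c2=1.
Step 3. [r2c5∈{4}] r2c5 is down to just 4, so r2c5=4.
Step 4. [r3c3∈{1}] r3c3's peers cover all but 1. So r3c3=1.
Step 5. [r3c5∈{2}] nothing but 2 survives at r3c5 ⇒ r3c5=2.
Step 6. [r1c6∈{1}] r1c6 has the single candidate 1, so r1c6=1.
Step 7. [r6c4∈{2,4,6}] across row 6, 2 lands solely at r6c4 ⇒ r6c4=2.
Step 8. [r6c5∈{6}] r6c5 has the single candidate 6. So r6c5=6.
Step 9. [r5c2∈{6}] r5c2's peers cover all but 6. So r5c2=6.
Step 10. [r4c1∈{2}] r4c1 is down to just 2, so r4c1=2.
Step 11. [r1c3∈{4}] r1c3's peers cover all but 4, so r1c3=4.
Step 12. [r2c4∈{3}] r2c4 is down to just 3 ⇒ r2c4=3.
Step 13. [r6c6∈{4}] r6c6 is down to just 4, so r6c6=4.
Step 14. [r3c4∈{4}] nothing but 4 survives at r3c4, so r3c4=4.
Step 15. [r3c2∈{3}] r3c2 is down to just 3 ⇒ r3c2=3.
Step 16. [r4c4∈{1}] nothing but 1 survives at r4c4 ⇒ r4c4=1.
Step 17. [r1c4∈{6}] nothing but 6 survives at r1c4, so r1c4=6.
Step 18. [r4c3∈{6}] r4c3 has the single candidate 6, so r4c3=6.
Step 19. [r2c3∈{5}] r2c3 is down to just 5. So r2c3=5.
Step 20. [r1c2∈{2}] nothing but 2 survives at r1c2, so r1c2=2.
Step 21. [r5c5∈{1}] r5c5's peers cover all but 1. So r5c5=1.
Step 22. [r4c6∈{5}] r4c6 has the single candidate 5, so r4c6=5.

Answer: 3 2 4 6 5 1 / 6 1 5 3 4 2 / 5 3 1 4 2 6 / 2 4 6 1 3 5 / 4 6 2 5 1 3 / 1 5 3 2 6 4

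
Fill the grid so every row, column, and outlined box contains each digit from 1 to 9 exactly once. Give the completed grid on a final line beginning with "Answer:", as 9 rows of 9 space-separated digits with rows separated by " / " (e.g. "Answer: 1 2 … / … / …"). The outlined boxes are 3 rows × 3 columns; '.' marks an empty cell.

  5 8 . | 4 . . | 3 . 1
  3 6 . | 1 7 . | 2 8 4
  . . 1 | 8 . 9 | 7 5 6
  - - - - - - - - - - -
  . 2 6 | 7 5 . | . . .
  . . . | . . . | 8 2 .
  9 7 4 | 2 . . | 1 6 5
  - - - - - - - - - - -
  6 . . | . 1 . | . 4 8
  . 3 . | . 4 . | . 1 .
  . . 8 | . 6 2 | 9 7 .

Step 1. [r7c3∈{2,5,7,9}] 2 has one home in row 7: r7c3. So r7c3=2.
Step 2. [r5c3∈{3,5}] col 3 places 3 nowhere but r5c3, so r5c3=3.
Step 3. [r8c3∈{5,7,9}] r8c3 is the only open cell in col 3 admitting 5 ⇒ r8c3=5.
Step 4. [r5c1∈{1}] only 1 remains possible at r5c1 ⇒ r5c1=1.
Step 5. [r6c5∈{3,8}] 8 has one home in col 5: r6c5. So r6c5=8.
Step 6. [r7c6∈{3,5,7}] 7 has one home in row 7: r7c6. So r7c6=7.
Step 7. [r7c4∈{3,5,9}] row 7 places 3 nowhere but r7c4, so r7c4=3.
Step 8. [r4c8∈{3,9}] col 8 places 3 nowhere but r4c8. So r4c8=3.
Step 9. [r3c1∈{2,4}] col 1 places 2 nowhere but r3c1, so r3c1=2.
Step 10. [r5c6∈{4,6}] row 5 places 4 nowhere but r5c6 ⇒ r5c6=4.
Step 11. [r5c5∈{9}] r5c5's peers cover all but 9. So r5c5=9.
Step 12. [r2c3∈{9}] r2c3 is down to just 9, so r2c3=9.
Step 13. [r9c2∈{1,4}] row 9 places 1 nowhere but r9c2, so r9c2=1.
Step 14. [r9c4∈{5}] nothing but 5 survives at r9c4, so r9c4=5.
Step 15. [r4c6∈{1}] only 1 remains possible at r4c6. So r4c6=1.
Step 16. [r5c9∈{7}] nothing but 7 survives at r5c9 ⇒ r5c9=7.
Step 17. [r9c9∈{3}] r9c9 has the single candidate 3 ⇒ r9c9=3.
Step 18. [r8c9∈{2}] nothing but 2 survives at r8c9, so r8c9=2.
Step 19. [r8c4∈{9}] r8c4's peers cover all but 9, so r8c4=9.
Step 20. [r3c5∈{3}] r3c5's peers cover all but 3 ⇒ r3c5=3.
Step 21. [r7c7∈{5}] only 5 remains possible at r7c7 ⇒ r7c7=5.
Step 22. [r4c1∈{8}] only 8 remains possible at r4c1 ⇒ r4c1=8.
Step 23. [r7c2∈{9}] only 9 remains possible at r7c2. So r7c2=9.
Step 24. [r1c8∈{9}] r1c8 is down to just 9. So r1c8=9.
Step 25. [r3c2∈{4}] r3c2's peers cover all but 4 ⇒ r3c2=4.
Step 26. [r8c6∈{8}] only 8 remains possible at r8c6, so r8c6=8.
Step 27. [r4c9∈{9}] only 9 remains possible at r4c9. So r4c9=9.
Step 28. [r8c7∈{6}] r8c7 is down to just 6 ⇒ r8c7=6.
Step 29. [r1c6∈{6}] r1c6 is down to just 6, so r1c6=6.
Step 30. [r1c5∈{2}] only 2 remains possible at r1c5, so r1c5=2.
Step 31. [r1c3∈{7}] only 7 remains possible at r1c3 ⇒ r1c3=7.
Step 32. [r8c1∈{7}] nothing but 7 survives at r8c1. So r8c1=7.
Step 33. [r5c2∈{5}] r5c2 is down to just 5, so r5c2=5.
Step 34. [r9c1∈{4}] nothing but 4 survives at r9c1, so r9c1=4.
Step 35. [r4c7∈{4}] r4c7's peers cover all but 4. So r4c7=4.
Step 36. [r6c6∈{3}] r6c6 is down to just 3. So r6c6=3.
Step 37. [r5c4∈{6}] r5c4 is down to just 6 ⇒ r5c4=6.
Step 38. [r2c6∈{5}] r2c6 is down to just 5 ⇒ r2c6=5.

Answer: 5 8 7 4 2 6 3 9 1 / 3 6 9 1 7 5 2 8 4 / 2 4 1 8 3 9 7 5 6 / 8 2 6 7 5 1 4 3 9 / 1 5 3 6 9 4 8 2 7 / 9 7 4 2 8 3 1 6 5 / 6 9 2 3 1 7 5 4 8 / 7 3 5 9 4 8 6 1 2 / 4 1 8 5 6 2 9 7 3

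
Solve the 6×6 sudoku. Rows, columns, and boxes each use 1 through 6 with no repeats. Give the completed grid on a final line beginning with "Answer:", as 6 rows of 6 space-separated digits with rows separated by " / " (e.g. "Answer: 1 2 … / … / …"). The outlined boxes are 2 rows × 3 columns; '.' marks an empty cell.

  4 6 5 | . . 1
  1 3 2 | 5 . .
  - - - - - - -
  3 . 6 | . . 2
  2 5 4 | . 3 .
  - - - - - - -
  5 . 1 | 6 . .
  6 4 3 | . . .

Step 1. [r1c5∈{2}] nothing but 2 survives at r1c5 ⇒ r1c5=2.
Step 2. [r5c5∈{4}] r5c5's peers cover all but 4, so r5c5=4.
Step 3. [r4c4∈{1}] r4c4 has the single candidate 1, so r4c4=1.
Step 4. [r3c5∈{5}] nothing but 5 survives at r3c5. So r3c5=5.
Step 5. [r4c6∈{6}] only 6 remains possible at r4c6, so r4c6=6.
Step 6. [r6c4∈{2}] r6c4 has the single candidate 2, so r6c4=2.
Step 7. [r3c2∈{1}] r3c2's peers cover all but 1, so r3c2=1.
Step 8. [r3c4∈{4}] r3c4's peers cover all but 4, so r3c4=4.
Step 9. [r6c6∈{5}] nothing but 5 survives at r6c6. So r6c6=5.
Step 10. [r2c5∈{6}] nothing but 6 survives at r2c5, so r2c5=6.
Step 11. [r5c6∈{3}] r5c6's peers cover all but 3 ⇒ r5c6=3.
Step 12. [r6c5∈{1}] r6c5 is down to just 1, so r6c5=1.
Step 13. [r5c2∈{2}] nothing but 2 survives at r5c2, so r5c2=2.
Step 14. [r1c4∈{3}] r1c4 has the single candidate 3, so r1c4=3.
Step 15. [r2c6∈{4}] r2c6 has the single candidate 4, so r2c6=4.

Answer: 4 6 5 3 2 1 / 1 3 2 5 6 4 / 3 1 6 4 5 2 / 2 5 4 1 3 6 / 5 2 1 6 4 3 / 6 4 3 2 1 5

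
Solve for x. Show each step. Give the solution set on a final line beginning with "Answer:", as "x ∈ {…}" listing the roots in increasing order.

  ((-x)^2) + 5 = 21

Step 1. [((-x)^2) + 5 = 21] subtract 5: x sits inside (… + 5). So sub: (-x)^2 = 16.
Step 2. [(-x)^2 = 16] √ both sides: 16 ≥ 0 gives two branches. So sqrt: -x = 4 or -4.
Step 3. [-x = 4 or -4] LHS negated; negate both sides. So neg: x = -4 or 4.

Answer: x ∈ {-4, 4}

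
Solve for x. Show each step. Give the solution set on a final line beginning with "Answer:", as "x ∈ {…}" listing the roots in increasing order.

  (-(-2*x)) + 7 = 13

Step 1. [(-(-2*x)) + 7 = 13] subtract 7: x sits inside (… + 7) ⇒ sub: -(-2*x) = 6.
Step 2. [-(-2*x) = 6] flip signs both sides ⇒ neg: -2*x = -6.
Step 3. [-2*x = -6] -2 out front; divide by -2 ⇒ div: x = 3.

Answer: x ∈ {3}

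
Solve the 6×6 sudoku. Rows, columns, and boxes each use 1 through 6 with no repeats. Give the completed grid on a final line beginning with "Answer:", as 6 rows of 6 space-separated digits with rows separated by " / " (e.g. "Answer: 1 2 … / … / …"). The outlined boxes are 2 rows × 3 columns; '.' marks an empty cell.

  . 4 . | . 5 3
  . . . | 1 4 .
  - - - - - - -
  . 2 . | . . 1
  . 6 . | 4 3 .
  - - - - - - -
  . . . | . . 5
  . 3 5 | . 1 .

Step 1. [r5c5∈{2,6}] in col 5, 2 fits only at r5c5 ⇒ r5c5=2.
Step 2. [r6c4∈{6}] r6c4's peers cover all but 6. So r6c4=6.
Step 3. [r6c1∈{2,4}] in row 6, 2 fits only at r6c1 ⇒ r6c1=2.
Step 4. [r4c3∈{1}] nothing but 1 survives at r4c3. So r4c3=1.
Step 5. [r2c6∈{2,6}] col 6 places 6 nowhere but r2c6, so r2c6=6.
Step 6. [r4c1∈{5}] r4c1 has the single candidate 5, so r4c1=5.
Step 7. [r1c1∈{1,6}] 1 has one home in row 1: r1c1 ⇒ r1c1=1.
Step 8. [r2c3∈{2,3}] row 2 places 2 nowhere but r2c3, so r2c3=2.
Step 9. [r5c1∈{4,6}] col 1 places 6 nowhere but r5c1 ⇒ r5c1=6.
Step 10. [r3c3∈{3,4}] 3 has one home in col 3: r3c3. So r3c3=3.
Step 11. [r3c1∈{4}] only 4 remains possible at r3c1. So r3c1=4.
Step 12. [r3c5∈{6}] r3c5 is down to just 6 ⇒ r3c5=6.
Step 13. [r1c3∈{6}] only 6 remains possible at r1c3. So r1c3=6.
Step 14. [r6c6∈{4}] r6c6 has the single candidate 4, so r6c6=4.
Step 15. [r5c4∈{3}] nothing but 3 survives at r5c4. So r5c4=3.
Step 16. [r1c4∈{2}] r1c4's peers cover all but 2, so r1c4=2.
Step 17. [r4c6∈{2}] only 2 remains possible at r4c6, so r4c6=2.
Step 18. [r2c2∈{5}] nothing but 5 survives at r2c2, so r2c2=5.
Step 19. [r3c4∈{5}] r3c4 has the single candidate 5. So r3c4=5.
Step 20. [r5c3∈{4}] r5c3 is down to just 4, so r5c3=4.
Step 21. [r2c1∈{3}] only 3 remains possible at r2c1. So r2c1=3.
Step 22. [r5c2∈{1}] r5c2 is down to just 1. So r5c2=1.

Answer: 1 4 6 2 5 3 / 3 5 2 1 4 6 / 4 2 3 5 6 1 / 5 6 1 4 3 2 / 6 1 4 3 2 5 / 2 3 5 6 1 4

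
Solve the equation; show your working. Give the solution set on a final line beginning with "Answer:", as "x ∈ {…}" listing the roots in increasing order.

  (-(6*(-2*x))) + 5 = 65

Step 1. [(-(6*(-2*x))) + 5 = 65] the outer +5 inverts by subtracting 5. So sub: -(6*(-2*x)) = 60.
Step 2. [-(6*(-2*x)) = 60] flip signs both sides. So neg: 6*(-2*x) = -60.
Step 3. [6*(-2*x) = -60] divide by the outer 6. So div: -2*x = -10.
Step 4. [-2*x = -10] -2 out front; divide by -2. So div: x = 5.

Answer: x ∈ {5}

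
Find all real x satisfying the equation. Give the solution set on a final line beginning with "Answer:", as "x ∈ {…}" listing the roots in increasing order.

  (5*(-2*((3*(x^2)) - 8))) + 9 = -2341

Step 1. [(5*(-2*((3*(x^2)) - 8))) + 9 = -2341] 9 comes off first (subtract 9), so sub: 5*(-2*((3*(x^2)) - 8)) = -2350.
Step 2. [5*(-2*((3*(x^2)) - 8)) = -2350] divide by the outer 5 ⇒ div: -2*((3*(x^2)) - 8) = -470.
Step 3. [-2*((3*(x^2)) - 8) = -470] leading coefficient -2: divide by -2. So div: (3*(x^2)) - 8 = 235.
Step 4. [(3*(x^2)) - 8 = 235] -8 is outermost — add 8 both sides ⇒ sub: 3*(x^2) = 243.
Step 5. [3*(x^2) = 243] LHS = 3·(…); ÷3 both sides, so div: x^2 = 81.
Step 6. [x^2 = 81] LHS squared, RHS 81 ≥ 0: apply √ (±). So sqrt: x = 9 or -9.

Answer: x ∈ {-9, 9}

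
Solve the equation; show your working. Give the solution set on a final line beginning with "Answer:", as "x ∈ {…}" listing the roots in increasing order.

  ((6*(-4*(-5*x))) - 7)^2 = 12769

Step 1. [((6*(-4*(-5*x))) - 7)^2 = 12769] √ both sides: 12769 ≥ 0 gives two branches, so sqrt: (6*(-4*(-5*x))) - 7 = 113 or -113.
Step 2. [(6*(-4*(-5*x))) - 7 = 113 or -113] -7 is outermost — add 7 both sides, so sub: 6*(-4*(-5*x)) = 120 or -106.
Step 3. [6*(-4*(-5*x)) = 120 or -106] 6 out front; divide by 6 ⇒ div: -4*(-5*x) = 20 or -53/3.
Step 4. [-4*(-5*x) = 20 or -53/3] -4·(inner) — divide through by -4 ⇒ div: -5*x = -5 or 53/12.
Step 5. [-5*x = -5 or 53/12] leading coefficient -5: divide by -5. So div: x = 1 or -53/60.

Answer: x ∈ {-53/60, 1}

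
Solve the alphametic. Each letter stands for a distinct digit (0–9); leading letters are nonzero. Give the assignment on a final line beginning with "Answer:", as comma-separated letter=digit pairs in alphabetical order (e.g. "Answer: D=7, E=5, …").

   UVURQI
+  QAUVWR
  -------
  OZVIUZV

Step 1. [col 1: I + R ≡ V (mod 10)] R=7 is one option consistent with column 1 (I + R ≡ V (mod 10), carry-in 0) — take it ⇒ R=7.
Step 2. [col 1: I + R ≡ V (mod 10)] I=9 is one option consistent with column 1 (I + R ≡ V (mod 10), carry-in 0) — take it, so I=9.
Step 3. [col 1: I + R ≡ V (mod 10)] column 1: given I=9, R=7, carry-in 0, and digits 7,9 already taken and all letters distinct, I+R≡V (mod 10) forces V=6 ⇒ V=6.
Step 4. [col 2: Q + W ≡ Z (mod 10)] Z=2 is one option consistent with column 2 (Q + W ≡ Z (mod 10), carry-in 1) — take it. So Z=2.
Step 5. [col 2: Q + W ≡ Z (mod 10)] Q=8 is one option consistent with column 2 (Q + W ≡ Z (mod 10), carry-in 1) — take it, so Q=8.
Step 6. [col 2: Q + W ≡ Z (mod 10)] in column 2 we have Q+W≡Z with carry-in 1; given Q=8, Z=2 and digits 2,6,7,8,9 already taken and all letters distinct, that pins W to 3. So W=3.
Step 7. [O] O is the leading digit of a 7-digit sum of two 6-digit numbers; the final carry is exactly 1. So O=1.
Step 8. [col 3: R + V ≡ U (mod 10)] from column 3 (R=7, V=6, carry-in 1, digits 1,2,3,6,7,8,9 already taken and all letters distinct): U must equal 4 ⇒ U=4.
Step 9. [col 5: V + A ≡ V (mod 10)] column 5 reads V+A+carry(0)=V with V=6; with digits 1,2,3,4,6,7,8,9 already taken and all letters distinct, the only value for A is 0 ⇒ A=0.

Answer: A=0, I=9, O=1, Q=8, R=7, U=4, V=6, W=3, Z=2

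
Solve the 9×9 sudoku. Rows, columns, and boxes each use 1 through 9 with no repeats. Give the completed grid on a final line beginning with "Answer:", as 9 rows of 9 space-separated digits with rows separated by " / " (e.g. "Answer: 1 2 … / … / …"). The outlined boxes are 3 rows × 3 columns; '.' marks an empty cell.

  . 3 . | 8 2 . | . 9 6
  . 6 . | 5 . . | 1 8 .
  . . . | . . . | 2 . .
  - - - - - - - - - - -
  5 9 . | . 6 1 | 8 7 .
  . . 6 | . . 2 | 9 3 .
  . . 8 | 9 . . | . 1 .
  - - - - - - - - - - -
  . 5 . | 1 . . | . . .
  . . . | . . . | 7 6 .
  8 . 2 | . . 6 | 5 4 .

Step 1. [r7c7∈{3}] r7c7 has the single candidate 3, so r7c7=3.
Step 2. [r3c5∈{1,3,4,7,9}] in col 5, 1 fits only at r3c5 ⇒ r3c5=1.
Step 3. [r1c7∈{4}] r1c7 is down to just 4. So r1c7=4.
Step 4. [r1c6∈{7}] r1c6 has the single candidate 7, so r1c6=7.
Step 5. [r5c5∈{4,5,7,8}] in row 5, 8 fits only at r5c5. So r5c5=8.
Step 6. [r6c2∈{2,4,7}] r6c2 is the only open cell in col 2 admitting 2 ⇒ r6c2=2.
Step 7. [r1c1∈{1}] r1c1's peers cover all but 1. So r1c1=1.
Step 8. [r8c3∈{1,3,4,9}] 1 has one home in col 3: r8c3, so r8c3=1.
Step 9. [r8c2∈{4}] only 4 remains possible at r8c2 ⇒ r8c2=4.
Step 10. [r9c2∈{7}] nothing but 7 survives at r9c2. So r9c2=7.
Step 11. [r7c3∈{9}] r7c3 is down to just 9. So r7c3=9.
Step 12. [r9c4∈{3}] r9c4 has the single candidate 3, so r9c4=3.
Step 13. [r4c4∈{4}] r4c4 has the single candidate 4. So r4c4=4.
Step 14. [r9c5∈{9}] r9c5 has the single candidate 9. So r9c5=9.
Step 15. [r2c1∈{2,4,7,9}] r2c1 is the only open cell in row 2 admitting 2. So r2c1=2.
Step 16. [r2c6∈{3,4,9}] 9 has one home in row 2: r2c6 ⇒ r2c6=9.
Step 17. [r5c9∈{4,5}] 5 has one home in row 5: r5c9, so r5c9=5.
Step 18. [r5c1∈{4,7}] row 5 places 4 nowhere but r5c1 ⇒ r5c1=4.
Step 19. [r6c1∈{3,7}] in box 4, 7 fits only at r6c1, so r6c1=7.
Step 20. [r8c5∈{5}] r8c5 is down to just 5 ⇒ r8c5=5.
Step 21. [r7c8∈{2}] r7c8 is down to just 2, so r7c8=2.
Step 22. [r8c6∈{8}] r8c6's peers cover all but 8, so r8c6=8.
Step 23. [r7c6∈{4}] r7c6 is down to just 4, so r7c6=4.
Step 24. [r3c3∈{4,5,7}] in row 3, 4 fits only at r3c3 ⇒ r3c3=4.
Step 25. [r3c6∈{3}] nothing but 3 survives at r3c6. So r3c6=3.
Step 26. [r2c3∈{7}] r2c3's peers cover all but 7. So r2c3=7.
Step 27. [r2c9∈{3}] r2c9 has the single candidate 3 ⇒ r2c9=3.
Step 28. [r7c1∈{6}] r7c1's peers cover all but 6. So r7c1=6.
Step 29. [r1c3∈{5}] r1c3's peers cover all but 5. So r1c3=5.
Step 30. [r6c7∈{6}] r6c7's peers cover all but 6, so r6c7=6.
Step 31. [r6c5∈{3}] r6c5 has the single candidate 3. So r6c5=3.
Step 32. [r3c9∈{7}] r3c9 is down to just 7. So r3c9=7.
Step 33. [r3c4∈{6}] nothing but 6 survives at r3c4 ⇒ r3c4=6.
Step 34. [r4c3∈{3}] r4c3 has the single candidate 3 ⇒ r4c3=3.
Step 35. [r8c1∈{3}] r8c1 has the single candidate 3 ⇒ r8c1=3.
Step 36. [r5c2∈{1}] only 1 remains possible at r5c2. So r5c2=1.
Step 37. [r5c4∈{7}] nothing but 7 survives at r5c4 ⇒ r5c4=7.
Step 38. [r3c2∈{8}] only 8 remains possible at r3c2, so r3c2=8.
Step 39. [r7c5∈{7}] r7c5 is down to just 7. So r7c5=7.
Step 40. [r6c9∈{4}] only 4 remains possible at r6c9. So r6c9=4.
Step 41. [r9c9∈{1}] nothing but 1 survives at r9c9. So r9c9=1.
Step 42. [r2c5∈{4}] only 4 remains possible at r2c5 ⇒ r2c5=4.
Step 43. [r3c8∈{5}] r3c8 has the single candidate 5 ⇒ r3c8=5.
Step 44. [r6c6∈{5}] only 5 remains possible at r6c6 ⇒ r6c6=5.
Step 45. [r4c9∈{2}] nothing but 2 survives at r4c9. So r4c9=2.
Step 46. [r7c9∈{8}] only 8 remains possible at r7c9. So r7c9=8.
Step 47. [r8c9∈{9}] r8c9 is down to just 9, so r8c9=9.
Step 48. [r8c4∈{2}] only 2 remains possible at r8c4, so r8c4=2.
Step 49. [r3c1∈{9}] r3c1 is down to just 9 ⇒ r3c1=9.

Answer: 1 3 5 8 2 7 4 9 6 / 2 6 7 5 4 9 1 8 3 / 9 8 4 6 1 3 2 5 7 / 5 9 3 4 6 1 8 7 2 / 4 1 6 7 8 2 9 3 5 / 7 2 8 9 3 5 6 1 4 / 6 5 9 1 7 4 3 2 8 / 3 4 1 2 5 8 7 6 9 / 8 7 2 3 9 6 5 4 1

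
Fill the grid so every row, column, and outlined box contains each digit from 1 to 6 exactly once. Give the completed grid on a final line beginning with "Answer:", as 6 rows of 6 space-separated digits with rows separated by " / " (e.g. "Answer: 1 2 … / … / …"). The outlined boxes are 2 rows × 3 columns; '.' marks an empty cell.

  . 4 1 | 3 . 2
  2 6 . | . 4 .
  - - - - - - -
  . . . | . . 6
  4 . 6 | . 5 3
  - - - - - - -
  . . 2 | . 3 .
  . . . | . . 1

Step 1. [r3c5∈{1,2}] 1 has one home in col 5: r3c5. So r3c5=1.
Step 2. [r1c1∈{5}] only 5 remains possible at r1c1 ⇒ r1c1=5.
Step 3. [r6c3∈{3,4,5}] 4 has one home in col 3: r6c3, so r6c3=4.
Step 4. [r3c1∈{3}] nothing but 3 survives at r3c1. So r3c1=3.
Step 5. [r6c1∈{6}] r6c1's peers cover all but 6 ⇒ r6c1=6.
Step 6. [r4c4∈{2}] nothing but 2 survives at r4c4 ⇒ r4c4=2.
Step 7. [r6c4∈{5}] r6c4 is down to just 5 ⇒ r6c4=5.
Step 8. [r5c2∈{1,5}] r5c2 is the only open cell in row 5 admitting 5 ⇒ r5c2=5.
Step 9. [r5c6∈{4}] r5c6's peers cover all but 4, so r5c6=4.
Step 10. [r2c6∈{5}] r2c6 is down to just 5 ⇒ r2c6=5.
Step 11. [r5c4∈{6}] nothing but 6 survives at r5c4. So r5c4=6.
Step 12. [r5c1∈{1}] r5c1 is down to just 1 ⇒ r5c1=1.
Step 13. [r3c2∈{2}] r3c2 has the single candidate 2, so r3c2=2.
Step 14. [r3c4∈{4}] r3c4 has the single candidate 4, so r3c4=4.
Step 15. [r6c5∈{2}] r6c5's peers cover all but 2, so r6c5=2.
Step 16. [r4c2∈{1}] nothing but 1 survives at r4c2 ⇒ r4c2=1.
Step 17. [r3c3∈{5}] nothing but 5 survives at r3c3, so r3c3=5.
Step 18. [r2c3∈{3}] only 3 remains possible at r2c3 ⇒ r2c3=3.
Step 19. [r2c4∈{1}] only 1 remains possible at r2c4 ⇒ r2c4=1.
Step 20. [r6c2∈{3}] nothing but 3 survives at r6c2. So r6c2=3.
Step 21. [r1c5∈{6}] only 6 remains possible at r1c5. So r1c5=6.

Answer: 5 4 1 3 6 2 / 2 6 3 1 4 5 / 3 2 5 4 1 6 / 4 1 6 2 5 3 / 1 5 2 6 3 4 / 6 3 4 5 2 1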